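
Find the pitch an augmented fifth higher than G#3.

Counting five letter names up from G lands on D.
An augmented fifth is 8 semitones; 8 semitones up from G#3 gives D##4.

D##4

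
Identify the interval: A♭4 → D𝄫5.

A to D spans four letter names (A-B-C-D) — that makes it a fourth of some quality.
The perfect fourth is 5 semitones; here we have 4, one semitone narrower: diminished.

diminished 4th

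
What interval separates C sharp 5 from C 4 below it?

Descending from C#5 to C4 is the same interval as ascending C4 to C#5.
C to C is the same letter name, plus an octave — that makes it an octave of some quality.
C4 to C#5 spans 13 semitones — one semitone wider than the perfect octave (12) — giving an augmented octave.

augmented 8th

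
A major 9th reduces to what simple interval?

Each octave removed subtracts seven from the number: 9 − 7 = 2.
So a major ninth is an octave plus a major second. The quality is unchanged.

major 2nd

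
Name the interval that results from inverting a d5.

augmented fourth

Inverted interval numbers add to nine, so a fifth pairs with a fourth (5 + 4 = 9).
And diminished becomes augmented under inversion, so we get an augmented fourth.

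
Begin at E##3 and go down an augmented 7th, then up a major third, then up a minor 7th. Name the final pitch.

E##3 down an augmented seventh → F#2 (12 semitones).
A major third up from F#2 is A#2.
Up a minor seventh from A#2: G#3 (10 semitones up).

G#3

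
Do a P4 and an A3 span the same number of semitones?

Yes

Both span 5 semitones: a perfect fourth and an augmented third are the same chromatic distance.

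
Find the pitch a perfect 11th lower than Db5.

Ab3

The eleventh's letter: D down four letter names plus an octave → A.
A perfect eleventh spans 17 semitones, so from Db5 the target pitch is Ab3.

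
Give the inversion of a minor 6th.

Interval numbers invert to sum to nine: 6 + 3 = 9, so a sixth inverts to a third.
Quality inverts too: minor becomes major. That makes the inversion a major third.

major third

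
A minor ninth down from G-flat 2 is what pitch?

F 1

The ninth's letter: G down two letter names plus an octave → F.
A minor ninth is 13 semitones; 13 semitones down from Gb2 gives F1.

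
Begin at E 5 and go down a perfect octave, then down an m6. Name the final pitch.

A perfect octave down from E5 is E4.
Down a minor sixth from E4: G#3 (8 semitones down).

G sharp 3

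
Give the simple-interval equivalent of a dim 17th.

Take out 2 octaves (14 from the number): 17 − 14 = 3.
Quality carries through unchanged, so the simple form is a diminished third.

diminished 3rd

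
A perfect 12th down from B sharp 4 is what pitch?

Counting five letter names plus an octave down from B lands on E.
A perfect twelfth spans 19 semitones, so from B#4 the target pitch is E#3.

E sharp 3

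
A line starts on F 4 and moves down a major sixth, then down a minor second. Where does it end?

F4 down a major sixth → Ab3 (9 semitones).
A minor second down from Ab3 is G3.

G 3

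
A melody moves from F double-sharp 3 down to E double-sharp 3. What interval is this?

Descending from F##3 to E##3 is the same interval as ascending E##3 to F##3.
E to F spans two letter names (E-F), so the interval is some kind of second.
At 1 semitone, E##3→F##3 falls one short of a major second: minor.

minor second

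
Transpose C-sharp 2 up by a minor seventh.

Counting seven letter names up from C lands on B.
A minor seventh is 10 semitones; 10 semitones up from C#2 gives B2.

B 2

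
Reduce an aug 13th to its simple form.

Each octave removed subtracts seven from the number: 13 − 7 = 6.
So an augmented thirteenth is an octave plus an augmented sixth. The quality is unchanged.

A6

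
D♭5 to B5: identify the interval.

augmented 6th

D to B spans six letter names (D-E-F-G-A-B): a sixth.
A major sixth would be 9 semitones; Db5 to B5 is 10, one semitone wider, so the interval is augmented.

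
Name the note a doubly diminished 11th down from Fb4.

C#3

Four letters down from F (plus an octave) reaches C.
Moving 15 semitones down from Fb4 (the size of a doubly diminished eleventh) reaches C#3.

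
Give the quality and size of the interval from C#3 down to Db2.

augmented seventh

Descending from C#3 to Db2 is the same interval as ascending Db2 to C#3.
D to C spans seven letter names (D-E-F-G-A-B-C): a seventh.
A major seventh would be 11 semitones; Db2 to C#3 is 12, one semitone wider, so the interval is augmented.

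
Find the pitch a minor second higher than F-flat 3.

G-double-flat 3

Counting two letter names up from F lands on G.
Moving 1 semitone up from Fb3 (the size of a minor second) reaches Gbb3.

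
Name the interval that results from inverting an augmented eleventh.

First reduce the compound augmented eleventh to its simple form, an augmented fourth.
Inverted interval numbers add to nine, so a fourth pairs with a fifth (4 + 5 = 9).
The quality also flips — augmented becomes diminished — giving a diminished fifth.

diminished fifth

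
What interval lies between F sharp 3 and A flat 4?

d10

F to A spans three letter names (F-G-A), plus an octave: a tenth.
F#3 to Ab4 spans 14 semitones — two semitones narrower than the major tenth (16) — giving a diminished tenth.
(Equivalently, a compound diminished third: a diminished third plus an octave.)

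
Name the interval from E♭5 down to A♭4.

perfect fifth

Descending from Eb5 to Ab4 is the same interval as ascending Ab4 to Eb5.
A to E spans five letter names (A-B-C-D-E), so the interval is some kind of fifth.
The perfect fifth spans 7 semitones, and Ab4 to Eb5 is exactly 7 semitones — so this is a perfect fifth.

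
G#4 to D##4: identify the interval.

Descending from G#4 to D##4 is the same interval as ascending D##4 to G#4.
D to G spans four letter names (D-E-F-G): a fourth.
The perfect fourth is 5 semitones; here we have 4, one semitone narrower: diminished.

diminished fourth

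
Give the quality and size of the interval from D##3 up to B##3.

D to B spans six letter names (D-E-F-G-A-B): a sixth.
D##3 to B##3 is 9 semitones, matching the major sixth exactly, so the quality is major.

M6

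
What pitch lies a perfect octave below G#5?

G#4

For an octave the letter name doesn't change: still G, an octave down.
A perfect octave spans 12 semitones, so from G#5 the target pitch is G#4.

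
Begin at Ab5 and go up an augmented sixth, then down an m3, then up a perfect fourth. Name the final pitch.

G#6

An augmented sixth up from Ab5 is F#6.
F#6 down a minor third → D#6 (3 semitones).
A perfect fourth up from D#6 is G#6.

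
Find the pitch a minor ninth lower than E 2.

Two letters down from E (plus an octave) reaches D.
A minor ninth spans 13 semitones, so from E2 the target pitch is D#1.

D-sharp 1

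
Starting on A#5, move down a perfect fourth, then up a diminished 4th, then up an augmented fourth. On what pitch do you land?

A#5 down a perfect fourth → E#5 (5 semitones).
Up a diminished fourth from E#5: A5 (4 semitones up).
A5 up an augmented fourth → D#6 (6 semitones).

D#6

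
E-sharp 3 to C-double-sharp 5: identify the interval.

E to C spans six letter names (E-F-G-A-B-C), plus an octave: a thirteenth.
Counting semitones, E#3→C##5 is 21, which is the major thirteenth.
(Equivalently, a compound major sixth: a major sixth plus an octave.)

M13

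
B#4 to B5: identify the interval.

d8

B to B is the same letter name, plus an octave, so the interval is some kind of octave.
The perfect octave is 12 semitones; here we have 11, one semitone narrower: diminished.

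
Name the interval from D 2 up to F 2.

D to F spans three letter names (D-E-F) — that makes it a third of some quality.
At 3 semitones, D2→F2 falls one short of a major third: minor.

minor third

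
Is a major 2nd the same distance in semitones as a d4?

No

2 semitones (major second) vs 4 semitones (diminished fourth): not equal.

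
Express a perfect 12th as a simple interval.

P5

Take out an octave (7 from the number): 12 − 7 = 5.
So a perfect twelfth is an octave plus a perfect fifth. The quality is unchanged.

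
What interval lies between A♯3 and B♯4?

A to B spans two letter names (A-B), plus an octave: a ninth.
A#3 to B#4 is 14 semitones, matching the major ninth exactly, so the quality is major.
(Equivalently, a compound major second: a major second plus an octave.)

M9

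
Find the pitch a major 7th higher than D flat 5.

C 6

Counting seven letter names up from D lands on C.
Moving 11 semitones up from Db5 (the size of a major seventh) reaches C6.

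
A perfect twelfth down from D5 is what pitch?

Counting five letter names plus an octave down from D lands on G.
A perfect twelfth spans 19 semitones, so from D5 the target pitch is G3.

G3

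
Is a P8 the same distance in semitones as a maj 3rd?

12 semitones (perfect octave) vs 4 semitones (major third): not equal.

No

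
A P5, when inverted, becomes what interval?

perfect fourth

Interval numbers invert to sum to nine: 5 + 4 = 9, so a fifth inverts to a fourth.
And perfect stays perfect under inversion, so we get a perfect fourth.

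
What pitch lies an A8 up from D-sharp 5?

D-double-sharp 6

For an octave the letter name doesn't change: still D, an octave up.
Moving 13 semitones up from D#5 (the size of an augmented octave) reaches D##6.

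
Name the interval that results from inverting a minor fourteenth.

First reduce the compound minor fourteenth to its simple form, a minor seventh.
Inverted interval numbers add to nine, so a seventh pairs with a second (7 + 2 = 9).
The quality also flips — minor becomes major — giving a major second.

major 2nd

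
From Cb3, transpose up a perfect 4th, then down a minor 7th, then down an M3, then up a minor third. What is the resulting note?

Gbb2

A perfect fourth up from Cb3 is Fb3.
Down a minor seventh from Fb3: Gb2 (10 semitones down).
A major third down from Gb2 is Ebb2.
A minor third up from Ebb2 is Gbb2.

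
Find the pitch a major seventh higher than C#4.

Counting seven letter names up from C lands on B.
Moving 11 semitones up from C#4 (the size of a major seventh) reaches B#4.

B#4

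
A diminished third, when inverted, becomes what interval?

Inverted interval numbers add to nine, so a third pairs with a sixth (3 + 6 = 9).
Quality inverts too: diminished becomes augmented. That makes the inversion an augmented sixth.

A6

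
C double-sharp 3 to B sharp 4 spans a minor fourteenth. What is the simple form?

m7

Subtracting seven from the interval number removes an octave: 14 − 7 = 7.
So a minor fourteenth is an octave plus a minor seventh. The quality is unchanged.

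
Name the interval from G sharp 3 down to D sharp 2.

Descending from G#3 to D#2 is the same interval as ascending D#2 to G#3.
D to G spans four letter names (D-E-F-G), plus an octave: an eleventh.
The perfect eleventh spans 17 semitones, and D#2 to G#3 is exactly 17 semitones — so this is a perfect eleventh.
(Equivalently, a compound perfect fourth: a perfect fourth plus an octave.)

perfect 11th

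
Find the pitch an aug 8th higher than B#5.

B##6

The letter stays B (same as the start), shifted an octave up.
An augmented octave spans 13 semitones, so from B#5 the target pitch is B##6.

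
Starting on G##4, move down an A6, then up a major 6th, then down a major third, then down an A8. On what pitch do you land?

Eb3

G##4 down an augmented sixth → B3 (10 semitones).
B3 up a major sixth → G#4 (9 semitones).
Down a major third from G#4: E4 (4 semitones down).
E4 down an augmented octave → Eb3 (13 semitones).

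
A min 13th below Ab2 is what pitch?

C1

Counting six letter names plus an octave down from A lands on C.
A minor thirteenth is 20 semitones; 20 semitones down from Ab2 gives C1.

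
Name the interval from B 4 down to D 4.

major sixth

Descending from B4 to D4 is the same interval as ascending D4 to B4.
D to B spans six letter names (D-E-F-G-A-B) — that makes it a sixth of some quality.
Counting semitones, D4→B4 is 9, which is the major sixth.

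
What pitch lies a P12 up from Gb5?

Db7

The twelfth's letter: G up five letter names plus an octave → D.
Moving 19 semitones up from Gb5 (the size of a perfect twelfth) reaches Db7.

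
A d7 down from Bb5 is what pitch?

C#5

Counting seven letter names down from B lands on C.
Moving 9 semitones down from Bb5 (the size of a diminished seventh) reaches C#5.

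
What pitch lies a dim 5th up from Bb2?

Fb3

Counting five letter names up from B lands on F.
A diminished fifth is 6 semitones; 6 semitones up from Bb2 gives Fb3.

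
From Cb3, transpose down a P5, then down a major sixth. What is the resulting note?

Cb3 down a perfect fifth → Fb2 (7 semitones).
Fb2 down a major sixth → Abb1 (9 semitones).

Abb1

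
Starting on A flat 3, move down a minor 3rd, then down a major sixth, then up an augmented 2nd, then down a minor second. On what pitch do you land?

A minor third down from Ab3 is F3.
Down a major sixth from F3: Ab2 (9 semitones down).
Ab2 up an augmented second → B2 (3 semitones).
B2 down a minor second → A#2 (1 semitone).

A sharp 2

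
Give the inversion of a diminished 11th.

First reduce the compound diminished eleventh to its simple form, a diminished fourth.
Interval numbers invert to sum to nine: 4 + 5 = 9, so a fourth inverts to a fifth.
Quality inverts too: diminished becomes augmented. That makes the inversion an augmented fifth.

A5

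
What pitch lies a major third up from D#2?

Counting three letter names up from D lands on F.
A major third spans 4 semitones, so from D#2 the target pitch is F##2.

F##2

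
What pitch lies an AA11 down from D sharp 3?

A flat 1

The eleventh's letter: D down four letter names plus an octave → A.
Moving 19 semitones down from D#3 (the size of a doubly augmented eleventh) reaches Ab1.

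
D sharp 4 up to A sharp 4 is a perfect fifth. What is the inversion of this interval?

perfect fourth

Interval numbers invert to sum to nine: 5 + 4 = 9, so a fifth inverts to a fourth.
And perfect stays perfect under inversion, so we get a perfect fourth.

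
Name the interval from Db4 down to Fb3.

Descending from Db4 to Fb3 is the same interval as ascending Fb3 to Db4.
F to D spans six letter names (F-G-A-B-C-D) — that makes it a sixth of some quality.
The major sixth spans 9 semitones, and Fb3 to Db4 is exactly 9 semitones — so this is a major sixth.

major sixth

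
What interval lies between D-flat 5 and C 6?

D to C spans seven letter names (D-E-F-G-A-B-C): a seventh.
Counting semitones, Db5→C6 is 11, which is the major seventh.

M7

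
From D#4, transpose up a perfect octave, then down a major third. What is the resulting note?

A perfect octave up from D#4 is D#5.
A major third down from D#5 is B4.

B4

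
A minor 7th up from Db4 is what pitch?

Cb5

The seventh takes the letter from D up to C.
A minor seventh spans 10 semitones, so from Db4 the target pitch is Cb5.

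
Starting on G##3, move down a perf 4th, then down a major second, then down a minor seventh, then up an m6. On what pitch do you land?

B#2

G##3 down a perfect fourth → D##3 (5 semitones).
D##3 down a major second → C##3 (2 semitones).
C##3 down a minor seventh → D##2 (10 semitones).
A minor sixth up from D##2 is B#2.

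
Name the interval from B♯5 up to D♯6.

minor 3rd

B to D spans three letter names (B-C-D): a third.
B#5 to D#6 is 3 semitones, a half step short of the major third (4), so this is minor.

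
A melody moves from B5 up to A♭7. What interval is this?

diminished fourteenth

B to A spans seven letter names (B-C-D-E-F-G-A), plus an octave: a fourteenth.
The major fourteenth is 23 semitones; here we have 21, two semitones narrower: diminished.
(Equivalently, a compound diminished seventh: a diminished seventh plus an octave.)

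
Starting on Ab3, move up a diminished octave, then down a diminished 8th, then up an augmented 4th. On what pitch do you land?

Ab3 up a diminished octave → Abb4 (11 semitones).
Abb4 down a diminished octave → Ab3 (11 semitones).
Ab3 up an augmented fourth → D4 (6 semitones).

D4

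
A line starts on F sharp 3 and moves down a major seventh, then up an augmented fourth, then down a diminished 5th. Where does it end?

Down a major seventh from F#3: G2 (11 semitones down).
An augmented fourth up from G2 is C#3.
C#3 down a diminished fifth → F##2 (6 semitones).

F double-sharp 2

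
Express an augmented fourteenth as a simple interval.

Subtracting seven from the interval number removes an octave: 14 − 7 = 7.
So an augmented fourteenth is an octave plus an augmented seventh. The quality is unchanged.

A7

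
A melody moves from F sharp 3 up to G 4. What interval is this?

F to G spans two letter names (F-G), plus an octave, so the interval is some kind of ninth.
At 13 semitones, F#3→G4 falls one short of a major ninth: minor.
(Equivalently, a compound minor second: a minor second plus an octave.)

minor ninth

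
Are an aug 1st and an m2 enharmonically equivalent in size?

An augmented unison spans 1 semitone, and a minor second also spans 1 semitone — they're enharmonic.

Yes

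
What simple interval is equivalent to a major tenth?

M3

Take out an octave (7 from the number): 10 − 7 = 3.
That makes a major tenth a compound major third — an octave plus a major third.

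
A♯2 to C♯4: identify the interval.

m10

A to C spans three letter names (A-B-C), plus an octave — that makes it a tenth of some quality.
A#2 to C#4 is 15 semitones, a half step short of the major tenth (16), so this is minor.
(Equivalently, a compound minor third: a minor third plus an octave.)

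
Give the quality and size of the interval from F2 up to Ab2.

m3

F to A spans three letter names (F-G-A) — that makes it a third of some quality.
A major third would be 4 semitones, but F2 to Ab2 is 3 — one semitone narrower, making it a minor third.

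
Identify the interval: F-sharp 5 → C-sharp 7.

F to C spans five letter names (F-G-A-B-C), plus an octave: a twelfth.
F#5 to C#7 is 19 semitones, matching the perfect twelfth exactly, so the quality is perfect.
(Equivalently, a compound perfect fifth: a perfect fifth plus an octave.)

P12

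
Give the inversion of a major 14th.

minor second

First reduce the compound major fourteenth to its simple form, a major seventh.
Inverted interval numbers add to nine, so a seventh pairs with a second (7 + 2 = 9).
Quality inverts too: major becomes minor. That makes the inversion a minor second.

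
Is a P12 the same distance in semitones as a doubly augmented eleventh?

A perfect twelfth = 19 semitones = a doubly augmented eleventh; enharmonically equal.

Yes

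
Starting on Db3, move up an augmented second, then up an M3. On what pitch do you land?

G#3

Db3 up an augmented second → E3 (3 semitones).
A major third up from E3 is G#3.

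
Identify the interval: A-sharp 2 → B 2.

A to B spans two letter names (A-B) — that makes it a second of some quality.
A#2 to B2 is 1 semitone, a half step short of the major second (2), so this is minor.

m2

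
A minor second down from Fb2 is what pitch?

Eb2

Counting two letter names down from F lands on E.
A minor second spans 1 semitone, so from Fb2 the target pitch is Eb2.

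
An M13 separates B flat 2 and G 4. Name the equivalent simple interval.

M6

Subtracting seven from the interval number removes an octave: 13 − 7 = 6.
That makes a major thirteenth a compound major sixth — an octave plus a major sixth.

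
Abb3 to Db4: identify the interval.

augmented fourth

A to D spans four letter names (A-B-C-D) — that makes it a fourth of some quality.
The perfect fourth is 5 semitones; here we have 6, one semitone wider: augmented.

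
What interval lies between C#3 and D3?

minor second

C to D spans two letter names (C-D), so the interval is some kind of second.
At 1 semitone, C#3→D3 falls one short of a major second: minor.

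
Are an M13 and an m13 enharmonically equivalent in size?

21 semitones (major thirteenth) vs 20 semitones (minor thirteenth): not equal.

No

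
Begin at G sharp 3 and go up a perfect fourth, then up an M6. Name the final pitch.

A sharp 4

G#3 up a perfect fourth → C#4 (5 semitones).
Up a major sixth from C#4: A#4 (9 semitones up).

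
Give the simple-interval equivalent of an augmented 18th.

Subtracting seven from the interval number removes an octave: 18 − 14 = 4.
So an augmented eighteenth is 2 octaves plus an augmented fourth. The quality is unchanged.

augmented fourth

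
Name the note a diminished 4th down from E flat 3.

Counting four letter names down from E lands on B.
A diminished fourth spans 4 semitones, so from Eb3 the target pitch is B2.

B 2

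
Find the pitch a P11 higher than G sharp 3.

C sharp 5

The eleventh's letter: G up four letter names plus an octave → C.
A perfect eleventh spans 17 semitones, so from G#3 the target pitch is C#5.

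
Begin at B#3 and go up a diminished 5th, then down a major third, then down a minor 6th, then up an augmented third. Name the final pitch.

Up a diminished fifth from B#3: F#4 (6 semitones up).
A major third down from F#4 is D4.
D4 down a minor sixth → F#3 (8 semitones).
An augmented third up from F#3 is A##3.

A##3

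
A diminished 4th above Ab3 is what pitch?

Dbb4

Four letter names up from A: D.
Moving 4 semitones up from Ab3 (the size of a diminished fourth) reaches Dbb4.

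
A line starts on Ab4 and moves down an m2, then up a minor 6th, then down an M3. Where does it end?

Cb5

Down a minor second from Ab4: G4 (1 semitone down).
Up a minor sixth from G4: Eb5 (8 semitones up).
Down a major third from Eb5: Cb5 (4 semitones down).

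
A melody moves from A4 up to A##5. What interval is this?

A to A is the same letter name, plus an octave, so the interval is some kind of octave.
A perfect octave would be 12 semitones; A4 to A##5 is 14, two semitones wider, so the interval is doubly augmented.

doubly augmented 8th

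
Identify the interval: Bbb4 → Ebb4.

perfect 5th

Descending from Bbb4 to Ebb4 is the same interval as ascending Ebb4 to Bbb4.
E to B spans five letter names (E-F-G-A-B), so the interval is some kind of fifth.
The perfect fifth spans 7 semitones, and Ebb4 to Bbb4 is exactly 7 semitones — so this is a perfect fifth.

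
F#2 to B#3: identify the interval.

F to B spans four letter names (F-G-A-B), plus an octave: an eleventh.
F#2 to B#3 spans 18 semitones — one semitone wider than the perfect eleventh (17) — giving an augmented eleventh.
(Equivalently, a compound augmented fourth: an augmented fourth plus an octave.)

augmented 11th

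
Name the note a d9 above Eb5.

Fbb6

The ninth's letter: E up two letter names plus an octave → F.
A diminished ninth is 12 semitones; 12 semitones up from Eb5 gives Fbb6.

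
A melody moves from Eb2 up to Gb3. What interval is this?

E to G spans three letter names (E-F-G), plus an octave, so the interval is some kind of tenth.
At 15 semitones, Eb2→Gb3 falls one short of a major tenth: minor.
(Equivalently, a compound minor third: a minor third plus an octave.)

minor 10th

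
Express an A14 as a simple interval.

augmented 7th

Take out an octave (7 from the number): 14 − 7 = 7.
That makes an augmented fourteenth a compound augmented seventh — an octave plus an augmented seventh.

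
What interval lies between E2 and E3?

perfect octave

E to E is the same letter name, plus an octave: an octave.
The perfect octave spans 12 semitones, and E2 to E3 is exactly 12 semitones — so this is a perfect octave.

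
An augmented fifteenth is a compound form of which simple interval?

A8

Subtracting seven from the interval number removes an octave: 15 − 7 = 8.
So an augmented fifteenth is an octave plus an augmented octave. The quality is unchanged.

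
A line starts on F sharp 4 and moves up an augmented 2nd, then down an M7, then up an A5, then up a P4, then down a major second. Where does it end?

G double-sharp 4

An augmented second up from F#4 is G##4.
G##4 down a major seventh → A#3 (11 semitones).
An augmented fifth up from A#3 is E##4.
Up a perfect fourth from E##4: A##4 (5 semitones up).
A major second down from A##4 is G##4.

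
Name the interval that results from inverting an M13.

m3

First reduce the compound major thirteenth to its simple form, a major sixth.
Interval numbers invert to sum to nine: 6 + 3 = 9, so a sixth inverts to a third.
And major becomes minor under inversion, so we get a minor third.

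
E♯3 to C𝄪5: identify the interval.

E to C spans six letter names (E-F-G-A-B-C), plus an octave — that makes it a thirteenth of some quality.
Counting semitones, E#3→C##5 is 21, which is the major thirteenth.
(Equivalently, a compound major sixth: a major sixth plus an octave.)

major 13th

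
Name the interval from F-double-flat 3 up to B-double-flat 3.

augmented 4th

F to B spans four letter names (F-G-A-B) — that makes it a fourth of some quality.
A perfect fourth would be 5 semitones; Fbb3 to Bbb3 is 6, one semitone wider, so the interval is augmented.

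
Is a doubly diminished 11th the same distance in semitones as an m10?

Yes

A doubly diminished eleventh spans 15 semitones, and a minor tenth also spans 15 semitones — they're enharmonic.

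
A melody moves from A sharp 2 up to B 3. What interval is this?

A to B spans two letter names (A-B), plus an octave, so the interval is some kind of ninth.
A#2 to B3 is 13 semitones, a half step short of the major ninth (14), so this is minor.
(Equivalently, a compound minor second: a minor second plus an octave.)

minor 9th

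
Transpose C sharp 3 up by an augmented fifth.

Counting five letter names up from C lands on G.
An augmented fifth is 8 semitones; 8 semitones up from C#3 gives G##3.

G double-sharp 3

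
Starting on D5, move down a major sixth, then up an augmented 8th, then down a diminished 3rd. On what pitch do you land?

Down a major sixth from D5: F4 (9 semitones down).
An augmented octave up from F4 is F#5.
F#5 down a diminished third → D##5 (2 semitones).

D##5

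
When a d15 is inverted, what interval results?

First reduce the compound diminished fifteenth to its simple form, a diminished octave.
Inverted interval numbers add to nine, so an octave pairs with a unison (8 + 1 = 9).
Quality inverts too: diminished becomes augmented. That makes the inversion an augmented unison.

augmented unison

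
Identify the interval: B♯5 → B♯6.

perfect octave

B to B is the same letter name, plus an octave, so the interval is some kind of octave.
B#5 to B#6 is 12 semitones, matching the perfect octave exactly, so the quality is perfect.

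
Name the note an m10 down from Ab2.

The tenth's letter: A down three letter names plus an octave → F.
A minor tenth spans 15 semitones, so from Ab2 the target pitch is F1.

F1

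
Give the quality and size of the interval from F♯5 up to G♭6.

F to G spans two letter names (F-G), plus an octave: a ninth.
The major ninth is 14 semitones; here we have 12, two semitones narrower: diminished.

diminished ninth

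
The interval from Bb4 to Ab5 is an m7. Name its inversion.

major second

Inverted interval numbers add to nine, so a seventh pairs with a second (7 + 2 = 9).
The quality also flips — minor becomes major — giving a major second.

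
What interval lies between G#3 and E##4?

augmented 6th

G to E spans six letter names (G-A-B-C-D-E) — that makes it a sixth of some quality.
The major sixth is 9 semitones; here we have 10, one semitone wider: augmented.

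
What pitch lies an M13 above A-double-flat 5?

Counting six letter names plus an octave up from A lands on F.
A major thirteenth is 21 semitones; 21 semitones up from Abb5 gives Fb7.

F-flat 7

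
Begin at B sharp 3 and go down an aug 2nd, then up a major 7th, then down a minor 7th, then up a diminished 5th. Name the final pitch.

E 4

B#3 down an augmented second → A3 (3 semitones).
A3 up a major seventh → G#4 (11 semitones).
G#4 down a minor seventh → A#3 (10 semitones).
Up a diminished fifth from A#3: E4 (6 semitones up).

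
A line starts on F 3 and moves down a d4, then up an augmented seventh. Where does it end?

B double-sharp 3

A diminished fourth down from F3 is C#3.
C#3 up an augmented seventh → B##3 (12 semitones).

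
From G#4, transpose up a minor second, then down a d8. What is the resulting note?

G#4 up a minor second → A4 (1 semitone).
A4 down a diminished octave → A#3 (11 semitones).

A#3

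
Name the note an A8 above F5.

F#6

An octave keeps the letter name F, an octave up from F.
An augmented octave is 13 semitones; 13 semitones up from F5 gives F#6.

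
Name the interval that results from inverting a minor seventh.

M2

Interval numbers invert to sum to nine: 7 + 2 = 9, so a seventh inverts to a second.
Quality inverts too: minor becomes major. That makes the inversion a major second.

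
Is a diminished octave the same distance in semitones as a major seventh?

Yes

A diminished octave = 11 semitones = a major seventh; enharmonically equal.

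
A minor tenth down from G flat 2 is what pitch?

E flat 1

The tenth's letter: G down three letter names plus an octave → E.
A minor tenth is 15 semitones; 15 semitones down from Gb2 gives Eb1.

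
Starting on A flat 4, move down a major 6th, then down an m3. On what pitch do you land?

A flat 3

Down a major sixth from Ab4: Cb4 (9 semitones down).
A minor third down from Cb4 is Ab3.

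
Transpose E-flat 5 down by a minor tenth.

Counting three letter names plus an octave down from E lands on C.
A minor tenth is 15 semitones; 15 semitones down from Eb5 gives C4.

C 4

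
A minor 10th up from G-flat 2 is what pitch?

B-double-flat 3

The tenth's letter: G up three letter names plus an octave → B.
A minor tenth is 15 semitones; 15 semitones up from Gb2 gives Bbb3.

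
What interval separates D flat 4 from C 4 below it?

Descending from Db4 to C4 is the same interval as ascending C4 to Db4.
C to D spans two letter names (C-D) — that makes it a second of some quality.
C4 to Db4 is 1 semitone, a half step short of the major second (2), so this is minor.

minor second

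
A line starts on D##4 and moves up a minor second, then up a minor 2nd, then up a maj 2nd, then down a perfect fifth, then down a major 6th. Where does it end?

A minor second up from D##4 is E#4.
A minor second up from E#4 is F#4.
Up a major second from F#4: G#4 (2 semitones up).
A perfect fifth down from G#4 is C#4.
A major sixth down from C#4 is E3.

E3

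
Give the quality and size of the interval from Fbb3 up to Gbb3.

F to G spans two letter names (F-G): a second.
Counting semitones, Fbb3→Gbb3 is 2, which is the major second.

major 2nd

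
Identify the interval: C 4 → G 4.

C to G spans five letter names (C-D-E-F-G), so the interval is some kind of fifth.
C4 to G4 is 7 semitones, matching the perfect fifth exactly, so the quality is perfect.

perfect 5th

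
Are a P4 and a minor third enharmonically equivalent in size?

5 semitones (perfect fourth) vs 3 semitones (minor third): not equal.

No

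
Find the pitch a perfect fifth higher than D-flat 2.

A-flat 2

Five letter names up from D: A.
A perfect fifth spans 7 semitones, so from Db2 the target pitch is Ab2.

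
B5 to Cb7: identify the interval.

diminished ninth

B to C spans two letter names (B-C), plus an octave, so the interval is some kind of ninth.
A major ninth would be 14 semitones; B5 to Cb7 is 12, two semitones narrower, so the interval is diminished.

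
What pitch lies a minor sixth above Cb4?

Abb4

Six letter names up from C: A.
A minor sixth spans 8 semitones, so from Cb4 the target pitch is Abb4.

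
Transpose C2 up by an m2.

Two letter names up from C: D.
Moving 1 semitone up from C2 (the size of a minor second) reaches Db2.

Db2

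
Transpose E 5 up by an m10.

The tenth's letter: E up three letter names plus an octave → G.
A minor tenth is 15 semitones; 15 semitones up from E5 gives G6.

G 6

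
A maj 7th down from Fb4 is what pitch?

Gbb3

Seven letter names down from F: G.
A major seventh is 11 semitones; 11 semitones down from Fb4 gives Gbb3.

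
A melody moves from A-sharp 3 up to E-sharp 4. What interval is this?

perfect fifth

A to E spans five letter names (A-B-C-D-E), so the interval is some kind of fifth.
The perfect fifth spans 7 semitones, and A#3 to E#4 is exactly 7 semitones — so this is a perfect fifth.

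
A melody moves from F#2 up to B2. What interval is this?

P4

F to B spans four letter names (F-G-A-B): a fourth.
F#2 to B2 is 5 semitones, matching the perfect fourth exactly, so the quality is perfect.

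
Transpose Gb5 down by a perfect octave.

For an octave the letter name doesn't change: still G, an octave down.
A perfect octave spans 12 semitones, so from Gb5 the target pitch is Gb4.

Gb4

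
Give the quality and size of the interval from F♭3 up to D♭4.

major sixth

F to D spans six letter names (F-G-A-B-C-D), so the interval is some kind of sixth.
Counting semitones, Fb3→Db4 is 9, which is the major sixth.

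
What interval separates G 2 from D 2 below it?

perfect 4th

Descending from G2 to D2 is the same interval as ascending D2 to G2.
D to G spans four letter names (D-E-F-G), so the interval is some kind of fourth.
Counting semitones, D2→G2 is 5, which is the perfect fourth.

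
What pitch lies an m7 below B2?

C#2

Counting seven letter names down from B lands on C.
A minor seventh spans 10 semitones, so from B2 the target pitch is C#2.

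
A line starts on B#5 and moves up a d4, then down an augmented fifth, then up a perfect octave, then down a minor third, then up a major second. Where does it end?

G6

B#5 up a diminished fourth → E6 (4 semitones).
E6 down an augmented fifth → Ab5 (8 semitones).
Ab5 up a perfect octave → Ab6 (12 semitones).
A minor third down from Ab6 is F6.
Up a major second from F6: G6 (2 semitones up).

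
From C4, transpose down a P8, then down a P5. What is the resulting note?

C4 down a perfect octave → C3 (12 semitones).
A perfect fifth down from C3 is F2.

F2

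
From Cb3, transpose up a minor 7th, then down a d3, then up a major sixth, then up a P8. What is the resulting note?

E5

Up a minor seventh from Cb3: Bbb3 (10 semitones up).
A diminished third down from Bbb3 is G3.
A major sixth up from G3 is E4.
E4 up a perfect octave → E5 (12 semitones).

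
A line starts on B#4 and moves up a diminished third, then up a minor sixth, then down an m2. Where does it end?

A5

Up a diminished third from B#4: D5 (2 semitones up).
Up a minor sixth from D5: Bb5 (8 semitones up).
A minor second down from Bb5 is A5.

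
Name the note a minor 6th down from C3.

The sixth takes the letter from C down to E.
A minor sixth spans 8 semitones, so from C3 the target pitch is E2.

E2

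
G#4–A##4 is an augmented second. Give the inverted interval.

d7

Interval numbers invert to sum to nine: 2 + 7 = 9, so a second inverts to a seventh.
And augmented becomes diminished under inversion, so we get a diminished seventh.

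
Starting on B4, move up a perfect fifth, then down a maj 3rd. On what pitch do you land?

D5

Up a perfect fifth from B4: F#5 (7 semitones up).
Down a major third from F#5: D5 (4 semitones down).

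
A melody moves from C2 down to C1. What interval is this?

perfect octave

Descending from C2 to C1 is the same interval as ascending C1 to C2.
C to C is the same letter name, plus an octave — that makes it an octave of some quality.
C1 to C2 is 12 semitones, matching the perfect octave exactly, so the quality is perfect.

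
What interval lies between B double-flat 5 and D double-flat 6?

B to D spans three letter names (B-C-D), so the interval is some kind of third.
Bbb5 to Dbb6 is 3 semitones, a half step short of the major third (4), so this is minor.

m3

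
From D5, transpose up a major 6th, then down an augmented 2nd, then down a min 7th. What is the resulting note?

Up a major sixth from D5: B5 (9 semitones up).
B5 down an augmented second → Ab5 (3 semitones).
Down a minor seventh from Ab5: Bb4 (10 semitones down).

Bb4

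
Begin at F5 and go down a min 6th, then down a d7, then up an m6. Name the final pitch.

A minor sixth down from F5 is A4.
A4 down a diminished seventh → B#3 (9 semitones).
Up a minor sixth from B#3: G#4 (8 semitones up).

G#4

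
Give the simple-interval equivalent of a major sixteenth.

Each octave removed subtracts seven from the number: 16 − 14 = 2.
So a major sixteenth is 2 octaves plus a major second. The quality is unchanged.

major 2nd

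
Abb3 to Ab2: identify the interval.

diminished octave

Descending from Abb3 to Ab2 is the same interval as ascending Ab2 to Abb3.
A to A is the same letter name, plus an octave: an octave.
The perfect octave is 12 semitones; here we have 11, one semitone narrower: diminished.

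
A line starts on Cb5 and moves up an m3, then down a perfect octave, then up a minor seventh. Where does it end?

Dbb5

Up a minor third from Cb5: Ebb5 (3 semitones up).
Down a perfect octave from Ebb5: Ebb4 (12 semitones down).
A minor seventh up from Ebb4 is Dbb5.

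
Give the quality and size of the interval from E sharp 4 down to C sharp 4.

M3

Descending from E#4 to C#4 is the same interval as ascending C#4 to E#4.
C to E spans three letter names (C-D-E): a third.
C#4 to E#4 is 4 semitones, matching the major third exactly, so the quality is major.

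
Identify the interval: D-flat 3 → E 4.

augmented ninth

D to E spans two letter names (D-E), plus an octave — that makes it a ninth of some quality.
A major ninth would be 14 semitones; Db3 to E4 is 15, one semitone wider, so the interval is augmented.
(Equivalently, a compound augmented second: an augmented second plus an octave.)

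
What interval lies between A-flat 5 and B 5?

A to B spans two letter names (A-B) — that makes it a second of some quality.
A major second would be 2 semitones; Ab5 to B5 is 3, one semitone wider, so the interval is augmented.

augmented second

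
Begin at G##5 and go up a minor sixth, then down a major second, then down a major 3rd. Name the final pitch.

Up a minor sixth from G##5: E#6 (8 semitones up).
E#6 down a major second → D#6 (2 semitones).
A major third down from D#6 is B5.

B5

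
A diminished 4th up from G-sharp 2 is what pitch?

C 3

Four letter names up from G: C.
A diminished fourth spans 4 semitones, so from G#2 the target pitch is C3.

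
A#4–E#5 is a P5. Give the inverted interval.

The rule of nine gives the new number: 9 − 5 = 4, so a fifth becomes a fourth.
And perfect stays perfect under inversion, so we get a perfect fourth.

P4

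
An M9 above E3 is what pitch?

Counting two letter names plus an octave up from E lands on F.
Moving 14 semitones up from E3 (the size of a major ninth) reaches F#4.

F#4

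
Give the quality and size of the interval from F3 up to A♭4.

F to A spans three letter names (F-G-A), plus an octave — that makes it a tenth of some quality.
At 15 semitones, F3→Ab4 falls one short of a major tenth: minor.
(Equivalently, a compound minor third: a minor third plus an octave.)

minor 10th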